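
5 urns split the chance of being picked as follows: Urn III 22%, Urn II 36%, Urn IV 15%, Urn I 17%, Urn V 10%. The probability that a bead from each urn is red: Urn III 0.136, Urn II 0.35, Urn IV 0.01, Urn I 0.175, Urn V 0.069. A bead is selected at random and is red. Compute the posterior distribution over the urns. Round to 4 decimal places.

By Bayes' rule, posterior ∝ prior × likelihood:
  Urn III: 0.22 × 0.136 = 0.02992
  Urn II: 0.36 × 0.35 = 0.126
  Urn IV: 0.15 × 0.01 = 0.0015
  Urn I: 0.17 × 0.175 = 0.02975
  Urn V: 0.1 × 0.069 = 0.0069
Normalizing constant = 0.19407.
P(Urn III | red) = 0.02992/0.19407 ≈ 0.1542
P(Urn II | red) = 0.126/0.19407 ≈ 0.6493
P(Urn IV | red) = 0.0015/0.19407 ≈ 0.0077
P(Urn I | red) = 0.02975/0.19407 ≈ 0.1533
P(Urn V | red) = 0.0069/0.19407 ≈ 0.0356
(Check: 0.1542+0.6493+0.0077+0.1533+0.0356 = 1.0001.)

Urn III 0.1542, Urn II 0.6493, Urn IV 0.0077, Urn I 0.1533, Urn V 0.0356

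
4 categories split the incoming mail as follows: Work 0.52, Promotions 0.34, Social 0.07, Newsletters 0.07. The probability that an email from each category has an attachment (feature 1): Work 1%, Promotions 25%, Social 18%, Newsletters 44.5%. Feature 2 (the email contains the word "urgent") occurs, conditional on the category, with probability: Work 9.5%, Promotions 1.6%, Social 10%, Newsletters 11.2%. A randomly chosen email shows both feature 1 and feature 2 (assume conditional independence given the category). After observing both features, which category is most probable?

By Bayes' rule, posterior ∝ prior × likelihood:
  Work: 0.52 × 0.01 × 0.095 = 0.000494
  Promotions: 0.34 × 0.25 × 0.016 = 0.00136
  Social: 0.07 × 0.18 × 0.1 = 0.00126
  Newsletters: 0.07 × 0.445 × 0.112 = 0.0034888
Total = 0.0066028.
Largest term belongs to Newsletters, so Newsletters is most probable.

Newsletters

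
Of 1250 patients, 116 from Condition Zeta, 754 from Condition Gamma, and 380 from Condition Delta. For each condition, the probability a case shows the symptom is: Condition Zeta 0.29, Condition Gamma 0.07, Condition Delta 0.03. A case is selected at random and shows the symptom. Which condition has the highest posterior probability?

Unnormalized posteriors (prior × likelihood):
  Condition Zeta: 0.0928 × 0.29 = 0.026912
  Condition Gamma: 0.6032 × 0.07 = 0.042224
  Condition Delta: 0.304 × 0.03 = 0.00912
Sum = 0.078256.
Largest term belongs to Condition Gamma, so Condition Gamma is most probable.

Condition Gamma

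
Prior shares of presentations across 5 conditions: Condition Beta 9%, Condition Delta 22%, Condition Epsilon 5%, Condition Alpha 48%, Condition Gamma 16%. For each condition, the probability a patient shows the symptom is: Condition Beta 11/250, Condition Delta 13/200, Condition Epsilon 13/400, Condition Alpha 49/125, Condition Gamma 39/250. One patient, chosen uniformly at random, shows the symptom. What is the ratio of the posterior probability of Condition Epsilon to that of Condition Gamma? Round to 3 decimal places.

0.065

Compute prior × likelihood for every hypothesis:
  Condition Beta: 0.09 × 0.044 = 0.00396
  Condition Delta: 0.22 × 0.065 = 0.0143
  Condition Epsilon: 0.05 × 0.0325 = 0.001625
  Condition Alpha: 0.48 × 0.392 = 0.18816
  Condition Gamma: 0.16 × 0.156 = 0.02496
Total = 0.233005.
The ratio is 0.001625 / 0.02496 (the normalizer cancels) = 0.065.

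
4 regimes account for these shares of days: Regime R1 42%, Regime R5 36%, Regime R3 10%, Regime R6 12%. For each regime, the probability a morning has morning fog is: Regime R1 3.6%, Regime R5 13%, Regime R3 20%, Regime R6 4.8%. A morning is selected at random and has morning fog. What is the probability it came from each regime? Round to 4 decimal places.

Prior × likelihood for each hypothesis:
  Regime R1: 0.42 × 0.036 = 0.01512
  Regime R5: 0.36 × 0.13 = 0.0468
  Regime R3: 0.1 × 0.2 = 0.02
  Regime R6: 0.12 × 0.048 = 0.00576
Sum = 0.08768.
P(Regime R1 | fog) = 0.01512/0.08768 ≈ 0.1724
P(Regime R5 | fog) = 0.0468/0.08768 ≈ 0.5338
P(Regime R3 | fog) = 0.02/0.08768 ≈ 0.2281
P(Regime R6 | fog) = 0.00576/0.08768 ≈ 0.0657

Regime R1 0.1724, Regime R5 0.5338, Regime R3 0.2281, Regime R6 0.0657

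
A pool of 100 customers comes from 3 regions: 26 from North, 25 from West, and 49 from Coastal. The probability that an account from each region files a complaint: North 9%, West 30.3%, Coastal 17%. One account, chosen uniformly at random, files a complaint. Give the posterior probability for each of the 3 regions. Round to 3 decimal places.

North 0.128, West 0.415, Coastal 0.457

Compute prior × likelihood for every hypothesis:
  North: 0.26 × 0.09 = 0.0234
  West: 0.25 × 0.303 = 0.07575
  Coastal: 0.49 × 0.17 = 0.0833
Total = 0.18245.
P(North | complaint) = 0.0234/0.18245 ≈ 0.128
P(West | complaint) = 0.07575/0.18245 ≈ 0.415
P(Coastal | complaint) = 0.0833/0.18245 ≈ 0.457
(Check: 0.128+0.415+0.457 = 1.000.)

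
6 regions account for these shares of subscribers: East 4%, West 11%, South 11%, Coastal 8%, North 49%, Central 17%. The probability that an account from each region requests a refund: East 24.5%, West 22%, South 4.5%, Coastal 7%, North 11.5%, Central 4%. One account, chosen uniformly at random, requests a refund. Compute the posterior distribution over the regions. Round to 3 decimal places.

Compute prior × likelihood for every hypothesis:
  East: 0.04 × 0.245 = 0.0098
  West: 0.11 × 0.22 = 0.0242
  South: 0.11 × 0.045 = 0.00495
  Coastal: 0.08 × 0.07 = 0.0056
  North: 0.49 × 0.115 = 0.05635
  Central: 0.17 × 0.04 = 0.0068
Total = 0.1077.
P(East | refund) = 0.0098/0.1077 ≈ 0.091
P(West | refund) = 0.0242/0.1077 ≈ 0.225
P(South | refund) = 0.00495/0.1077 ≈ 0.046
P(Coastal | refund) = 0.0056/0.1077 ≈ 0.052
P(North | refund) = 0.05635/0.1077 ≈ 0.523
P(Central | refund) = 0.0068/0.1077 ≈ 0.063
(Check: 0.091+0.225+0.046+0.052+0.523+0.063 = 1.000.)

East 0.091, West 0.225, South 0.046, Coastal 0.052, North 0.523, Central 0.063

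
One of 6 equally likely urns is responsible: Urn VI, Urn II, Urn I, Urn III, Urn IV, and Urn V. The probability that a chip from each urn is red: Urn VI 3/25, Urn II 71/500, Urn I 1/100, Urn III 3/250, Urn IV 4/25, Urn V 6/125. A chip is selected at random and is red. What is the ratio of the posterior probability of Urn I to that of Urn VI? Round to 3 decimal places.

With a uniform prior (1/6 each), posterior ∝ likelihood:
  Urn VI: 0.12
  Urn II: 0.142
  Urn I: 0.01
  Urn III: 0.012
  Urn IV: 0.16
  Urn V: 0.048
Total = 0.492.
The ratio is 0.01 / 0.12 (the normalizer cancels) = 0.083.

0.083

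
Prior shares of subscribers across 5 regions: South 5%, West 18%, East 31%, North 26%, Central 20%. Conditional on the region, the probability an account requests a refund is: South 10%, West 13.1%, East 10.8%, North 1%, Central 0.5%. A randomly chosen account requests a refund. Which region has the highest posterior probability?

East

By Bayes' rule, posterior ∝ prior × likelihood:
  South: 0.05 × 0.1 = 0.005
  West: 0.18 × 0.131 = 0.02358
  East: 0.31 × 0.108 = 0.03348
  North: 0.26 × 0.01 = 0.0026
  Central: 0.2 × 0.005 = 0.001
Normalizing constant = 0.06566.
Largest term belongs to East, so East is most probable.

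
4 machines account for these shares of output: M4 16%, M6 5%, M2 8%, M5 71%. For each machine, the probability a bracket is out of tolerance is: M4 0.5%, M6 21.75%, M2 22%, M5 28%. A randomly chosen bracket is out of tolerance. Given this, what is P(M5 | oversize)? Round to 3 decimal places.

Compute prior × likelihood for every hypothesis:
  M4: 0.16 × 0.005 = 0.0008
  M6: 0.05 × 0.2175 = 0.010875
  M2: 0.08 × 0.22 = 0.0176
  M5: 0.71 × 0.28 = 0.1988
Sum = 0.228075.
P(M5 | evidence) = 0.1988 / 0.228075 ≈ 0.872.

0.872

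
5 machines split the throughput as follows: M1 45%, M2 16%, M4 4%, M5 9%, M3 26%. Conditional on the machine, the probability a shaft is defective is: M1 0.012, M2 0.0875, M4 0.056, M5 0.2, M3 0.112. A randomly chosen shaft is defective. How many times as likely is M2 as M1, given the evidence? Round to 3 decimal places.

2.593

Unnormalized posteriors (prior × likelihood):
  M1: 0.45 × 0.012 = 0.0054
  M2: 0.16 × 0.0875 = 0.014
  M4: 0.04 × 0.056 = 0.00224
  M5: 0.09 × 0.2 = 0.018
  M3: 0.26 × 0.112 = 0.02912
Total = 0.06876.
The ratio is 0.014 / 0.0054 (the normalizer cancels) = 2.593.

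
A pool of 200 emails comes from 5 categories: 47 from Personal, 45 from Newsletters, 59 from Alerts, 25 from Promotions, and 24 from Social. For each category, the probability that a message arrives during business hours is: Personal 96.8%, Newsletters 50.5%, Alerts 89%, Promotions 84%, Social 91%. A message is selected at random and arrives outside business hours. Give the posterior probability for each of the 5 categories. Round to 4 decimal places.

Taking complements, P(off-hours | each) = Personal 0.032, Newsletters 0.495, Alerts 0.11, Promotions 0.16, Social 0.09.
By Bayes' rule, posterior ∝ prior × likelihood:
  Personal: 0.235 × 0.032 = 0.00752
  Newsletters: 0.225 × 0.495 = 0.111375
  Alerts: 0.295 × 0.11 = 0.03245
  Promotions: 0.125 × 0.16 = 0.02
  Social: 0.12 × 0.09 = 0.0108
Total = 0.182145.
P(Personal | off-hours) = 0.00752/0.182145 ≈ 0.0413
P(Newsletters | off-hours) = 0.111375/0.182145 ≈ 0.6115
P(Alerts | off-hours) = 0.03245/0.182145 ≈ 0.1782
P(Promotions | off-hours) = 0.02/0.182145 ≈ 0.1098
P(Social | off-hours) = 0.0108/0.182145 ≈ 0.0593

Personal 0.0413, Newsletters 0.6115, Alerts 0.1782, Promotions 0.1098, Social 0.0593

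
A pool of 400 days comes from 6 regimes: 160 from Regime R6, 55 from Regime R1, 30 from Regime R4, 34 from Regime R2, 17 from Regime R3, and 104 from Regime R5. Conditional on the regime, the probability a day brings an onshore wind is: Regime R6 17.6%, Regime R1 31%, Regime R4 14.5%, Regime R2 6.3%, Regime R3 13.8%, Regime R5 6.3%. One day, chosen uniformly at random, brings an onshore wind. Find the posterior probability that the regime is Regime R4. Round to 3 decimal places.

0.072

Compute prior × likelihood for every hypothesis:
  Regime R6: 0.4 × 0.176 = 0.0704
  Regime R1: 0.1375 × 0.31 = 0.042625
  Regime R4: 0.075 × 0.145 = 0.010875
  Regime R2: 0.085 × 0.063 = 0.005355
  Regime R3: 0.0425 × 0.138 = 0.005865
  Regime R5: 0.26 × 0.063 = 0.01638
Normalizing constant = 0.1515.
P(Regime R4 | evidence) = 0.010875 / 0.1515 ≈ 0.072.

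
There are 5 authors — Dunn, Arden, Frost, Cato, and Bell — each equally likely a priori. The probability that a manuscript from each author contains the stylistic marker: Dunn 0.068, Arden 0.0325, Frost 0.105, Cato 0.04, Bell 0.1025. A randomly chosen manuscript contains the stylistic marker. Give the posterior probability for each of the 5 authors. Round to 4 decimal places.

With a uniform prior (1/5 each), posterior ∝ likelihood:
  Dunn: 0.068
  Arden: 0.0325
  Frost: 0.105
  Cato: 0.04
  Bell: 0.1025
Total = 0.348.
P(Dunn | marker) = 0.068/0.348 ≈ 0.1954
P(Arden | marker) = 0.0325/0.348 ≈ 0.0934
P(Frost | marker) = 0.105/0.348 ≈ 0.3017
P(Cato | marker) = 0.04/0.348 ≈ 0.1149
P(Bell | marker) = 0.1025/0.348 ≈ 0.2945

Dunn 0.1954, Arden 0.0934, Frost 0.3017, Cato 0.1149, Bell 0.2945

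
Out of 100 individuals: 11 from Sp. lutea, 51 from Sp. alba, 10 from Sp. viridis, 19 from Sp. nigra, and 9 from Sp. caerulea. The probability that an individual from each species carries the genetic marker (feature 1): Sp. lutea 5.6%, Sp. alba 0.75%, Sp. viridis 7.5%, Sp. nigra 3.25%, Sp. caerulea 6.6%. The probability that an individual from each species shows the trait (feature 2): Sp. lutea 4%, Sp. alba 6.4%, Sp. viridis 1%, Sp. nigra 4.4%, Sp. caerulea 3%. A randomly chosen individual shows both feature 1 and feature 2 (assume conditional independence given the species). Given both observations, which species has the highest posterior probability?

By Bayes' rule, posterior ∝ prior × likelihood:
  Sp. lutea: 0.11 × 0.056 × 0.04 = 0.0002464
  Sp. alba: 0.51 × 0.0075 × 0.064 = 0.0002448
  Sp. viridis: 0.1 × 0.075 × 0.01 = 0.000075
  Sp. nigra: 0.19 × 0.0325 × 0.044 = 0.0002717
  Sp. caerulea: 0.09 × 0.066 × 0.03 = 0.0001782
Normalizing constant = 0.0010161.
Largest term belongs to Sp. nigra, so Sp. nigra is most probable.

Sp. nigra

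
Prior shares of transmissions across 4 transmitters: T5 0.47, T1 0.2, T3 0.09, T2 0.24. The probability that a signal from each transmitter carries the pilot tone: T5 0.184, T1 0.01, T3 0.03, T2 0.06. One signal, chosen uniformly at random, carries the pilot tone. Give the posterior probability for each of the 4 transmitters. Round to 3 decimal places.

Compute prior × likelihood for every hypothesis:
  T5: 0.47 × 0.184 = 0.08648
  T1: 0.2 × 0.01 = 0.002
  T3: 0.09 × 0.03 = 0.0027
  T2: 0.24 × 0.06 = 0.0144
Total = 0.10558.
P(T5 | pilot) = 0.08648/0.10558 ≈ 0.819
P(T1 | pilot) = 0.002/0.10558 ≈ 0.019
P(T3 | pilot) = 0.0027/0.10558 ≈ 0.026
P(T2 | pilot) = 0.0144/0.10558 ≈ 0.136

T5 0.819, T1 0.019, T3 0.026, T2 0.136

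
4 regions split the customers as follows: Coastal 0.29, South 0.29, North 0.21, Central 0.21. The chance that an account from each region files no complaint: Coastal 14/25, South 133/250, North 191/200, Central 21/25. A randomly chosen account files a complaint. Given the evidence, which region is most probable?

South

Taking complements, P(complaint | each) = Coastal 0.44, South 0.468, North 0.045, Central 0.16.
Compute prior × likelihood for every hypothesis:
  Coastal: 0.29 × 0.44 = 0.1276
  South: 0.29 × 0.468 = 0.13572
  North: 0.21 × 0.045 = 0.00945
  Central: 0.21 × 0.16 = 0.0336
Normalizing constant = 0.30637.
Largest term belongs to South, so South is most probable.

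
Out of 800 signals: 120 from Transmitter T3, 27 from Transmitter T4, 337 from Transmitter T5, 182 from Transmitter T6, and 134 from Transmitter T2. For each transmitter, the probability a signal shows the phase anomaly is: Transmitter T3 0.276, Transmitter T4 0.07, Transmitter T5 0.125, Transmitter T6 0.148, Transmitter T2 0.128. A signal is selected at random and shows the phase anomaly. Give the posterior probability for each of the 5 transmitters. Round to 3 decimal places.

By Bayes' rule, posterior ∝ prior × likelihood:
  Transmitter T3: 0.15 × 0.276 = 0.0414
  Transmitter T4: 0.03375 × 0.07 = 0.0023625
  Transmitter T5: 0.42125 × 0.125 = 0.05265625
  Transmitter T6: 0.2275 × 0.148 = 0.03367
  Transmitter T2: 0.1675 × 0.128 = 0.02144
Sum = 0.15152875.
P(Transmitter T3 | anomaly) = 0.0414/0.15152875 ≈ 0.273
P(Transmitter T4 | anomaly) = 0.0023625/0.15152875 ≈ 0.016
P(Transmitter T5 | anomaly) = 0.05265625/0.15152875 ≈ 0.348
P(Transmitter T6 | anomaly) = 0.03367/0.15152875 ≈ 0.222
P(Transmitter T2 | anomaly) = 0.02144/0.15152875 ≈ 0.141

Transmitter T3 0.273, Transmitter T4 0.016, Transmitter T5 0.348, Transmitter T6 0.222, Transmitter T2 0.141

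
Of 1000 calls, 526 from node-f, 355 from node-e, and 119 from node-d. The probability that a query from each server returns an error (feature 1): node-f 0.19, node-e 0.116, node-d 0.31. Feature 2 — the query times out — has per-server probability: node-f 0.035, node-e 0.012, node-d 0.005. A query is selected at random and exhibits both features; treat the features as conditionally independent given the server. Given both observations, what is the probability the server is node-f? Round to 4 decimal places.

Unnormalized posteriors (prior × likelihood):
  node-f: 0.526 × 0.19 × 0.035 = 0.0034979
  node-e: 0.355 × 0.116 × 0.012 = 0.00049416
  node-d: 0.119 × 0.31 × 0.005 = 0.00018445
Total = 0.00417651.
P(node-f | evidence) = 0.0034979 / 0.00417651 ≈ 0.8375.

0.8375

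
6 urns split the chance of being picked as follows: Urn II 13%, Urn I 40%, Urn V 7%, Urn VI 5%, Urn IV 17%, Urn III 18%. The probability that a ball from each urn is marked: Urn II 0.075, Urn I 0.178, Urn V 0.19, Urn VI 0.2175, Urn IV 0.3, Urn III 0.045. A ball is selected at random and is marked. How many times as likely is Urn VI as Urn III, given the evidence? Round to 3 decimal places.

1.343

Unnormalized posteriors (prior × likelihood):
  Urn II: 0.13 × 0.075 = 0.00975
  Urn I: 0.4 × 0.178 = 0.0712
  Urn V: 0.07 × 0.19 = 0.0133
  Urn VI: 0.05 × 0.2175 = 0.010875
  Urn IV: 0.17 × 0.3 = 0.051
  Urn III: 0.18 × 0.045 = 0.0081
Total = 0.164225.
The ratio is 0.010875 / 0.0081 (the normalizer cancels) = 1.343.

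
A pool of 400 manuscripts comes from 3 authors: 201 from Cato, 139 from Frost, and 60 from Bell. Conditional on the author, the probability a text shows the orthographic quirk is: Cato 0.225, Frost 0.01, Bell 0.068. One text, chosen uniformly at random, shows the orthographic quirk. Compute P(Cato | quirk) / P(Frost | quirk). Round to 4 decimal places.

32.5360

Unnormalized posteriors (prior × likelihood):
  Cato: 0.5025 × 0.225 = 0.1130625
  Frost: 0.3475 × 0.01 = 0.003475
  Bell: 0.15 × 0.068 = 0.0102
Total = 0.1267375.
The ratio is 0.1130625 / 0.003475 (the normalizer cancels) = 32.5360.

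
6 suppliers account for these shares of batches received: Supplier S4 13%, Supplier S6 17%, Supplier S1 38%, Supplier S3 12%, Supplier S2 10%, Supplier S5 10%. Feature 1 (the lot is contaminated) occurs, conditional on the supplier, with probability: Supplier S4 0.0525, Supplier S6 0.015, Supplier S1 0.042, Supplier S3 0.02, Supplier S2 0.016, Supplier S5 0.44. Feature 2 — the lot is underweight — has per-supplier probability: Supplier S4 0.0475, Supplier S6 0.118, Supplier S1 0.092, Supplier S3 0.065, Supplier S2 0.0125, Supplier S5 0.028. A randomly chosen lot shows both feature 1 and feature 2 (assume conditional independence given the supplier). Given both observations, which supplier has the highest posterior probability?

Supplier S1

By Bayes' rule, posterior ∝ prior × likelihood:
  Supplier S4: 0.13 × 0.0525 × 0.0475 = 0.0003241875
  Supplier S6: 0.17 × 0.015 × 0.118 = 0.0003009
  Supplier S1: 0.38 × 0.042 × 0.092 = 0.00146832
  Supplier S3: 0.12 × 0.02 × 0.065 = 0.000156
  Supplier S2: 0.1 × 0.016 × 0.0125 = 0.00002
  Supplier S5: 0.1 × 0.44 × 0.028 = 0.001232
Normalizing constant = 0.0035014075.
Largest term belongs to Supplier S1, so Supplier S1 is most probable.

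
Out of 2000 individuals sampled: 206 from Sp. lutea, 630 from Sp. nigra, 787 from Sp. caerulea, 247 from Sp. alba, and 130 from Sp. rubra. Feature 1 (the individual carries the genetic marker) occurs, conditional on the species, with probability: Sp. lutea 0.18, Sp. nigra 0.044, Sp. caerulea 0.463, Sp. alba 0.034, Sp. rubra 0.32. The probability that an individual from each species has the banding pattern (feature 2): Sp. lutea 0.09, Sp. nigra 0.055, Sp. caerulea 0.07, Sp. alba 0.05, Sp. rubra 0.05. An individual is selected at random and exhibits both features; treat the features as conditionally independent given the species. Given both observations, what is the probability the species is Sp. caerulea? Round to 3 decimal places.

0.776

Prior × likelihood for each hypothesis:
  Sp. lutea: 0.103 × 0.18 × 0.09 = 0.0016686
  Sp. nigra: 0.315 × 0.044 × 0.055 = 0.0007623
  Sp. caerulea: 0.3935 × 0.463 × 0.07 = 0.012753335
  Sp. alba: 0.1235 × 0.034 × 0.05 = 0.00020995
  Sp. rubra: 0.065 × 0.32 × 0.05 = 0.00104
Sum = 0.016434185.
P(Sp. caerulea | evidence) = 0.012753335 / 0.016434185 ≈ 0.776.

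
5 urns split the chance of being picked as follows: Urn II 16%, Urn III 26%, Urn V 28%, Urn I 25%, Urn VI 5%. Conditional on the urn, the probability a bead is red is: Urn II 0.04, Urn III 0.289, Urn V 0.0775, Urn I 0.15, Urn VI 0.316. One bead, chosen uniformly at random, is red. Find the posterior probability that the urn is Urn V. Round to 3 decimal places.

Prior × likelihood for each hypothesis:
  Urn II: 0.16 × 0.04 = 0.0064
  Urn III: 0.26 × 0.289 = 0.07514
  Urn V: 0.28 × 0.0775 = 0.0217
  Urn I: 0.25 × 0.15 = 0.0375
  Urn VI: 0.05 × 0.316 = 0.0158
Total = 0.15654.
P(Urn V | evidence) = 0.0217 / 0.15654 ≈ 0.139.

0.139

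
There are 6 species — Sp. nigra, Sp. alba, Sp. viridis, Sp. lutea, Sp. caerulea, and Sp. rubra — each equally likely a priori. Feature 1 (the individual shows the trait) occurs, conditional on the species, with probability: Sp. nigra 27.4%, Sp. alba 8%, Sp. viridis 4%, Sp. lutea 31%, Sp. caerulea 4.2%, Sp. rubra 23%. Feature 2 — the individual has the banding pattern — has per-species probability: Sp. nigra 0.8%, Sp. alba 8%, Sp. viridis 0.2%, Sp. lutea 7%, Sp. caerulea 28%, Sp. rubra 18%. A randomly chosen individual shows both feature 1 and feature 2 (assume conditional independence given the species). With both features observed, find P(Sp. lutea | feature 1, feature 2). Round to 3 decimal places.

With a uniform prior (1/6 each), posterior ∝ likelihood:
  Sp. nigra: 0.274 × 0.008 = 0.002192
  Sp. alba: 0.08 × 0.08 = 0.0064
  Sp. viridis: 0.04 × 0.002 = 0.00008
  Sp. lutea: 0.31 × 0.07 = 0.0217
  Sp. caerulea: 0.042 × 0.28 = 0.01176
  Sp. rubra: 0.23 × 0.18 = 0.0414
Total = 0.083532.
P(Sp. lutea | evidence) = 0.0217 / 0.083532 ≈ 0.260.

0.260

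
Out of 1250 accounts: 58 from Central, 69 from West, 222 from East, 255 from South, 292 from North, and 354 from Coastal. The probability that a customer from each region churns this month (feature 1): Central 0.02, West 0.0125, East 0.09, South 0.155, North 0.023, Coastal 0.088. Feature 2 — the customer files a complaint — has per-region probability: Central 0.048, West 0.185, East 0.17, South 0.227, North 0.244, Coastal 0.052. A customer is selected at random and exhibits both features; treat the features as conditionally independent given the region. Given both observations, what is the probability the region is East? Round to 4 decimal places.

0.2144

Compute prior × likelihood for every hypothesis:
  Central: 0.0464 × 0.02 × 0.048 = 0.000044544
  West: 0.0552 × 0.0125 × 0.185 = 0.00012765
  East: 0.1776 × 0.09 × 0.17 = 0.00271728
  South: 0.204 × 0.155 × 0.227 = 0.00717774
  North: 0.2336 × 0.023 × 0.244 = 0.0013109632
  Coastal: 0.2832 × 0.088 × 0.052 = 0.0012959232
Total = 0.0126741004.
P(East | evidence) = 0.00271728 / 0.0126741004 ≈ 0.2144.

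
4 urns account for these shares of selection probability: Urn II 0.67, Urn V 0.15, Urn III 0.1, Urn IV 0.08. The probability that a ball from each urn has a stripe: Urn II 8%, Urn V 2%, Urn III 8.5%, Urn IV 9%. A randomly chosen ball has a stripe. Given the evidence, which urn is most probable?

Unnormalized posteriors (prior × likelihood):
  Urn II: 0.67 × 0.08 = 0.0536
  Urn V: 0.15 × 0.02 = 0.003
  Urn III: 0.1 × 0.085 = 0.0085
  Urn IV: 0.08 × 0.09 = 0.0072
Normalizing constant = 0.0723.
Largest term belongs to Urn II, so Urn II is most probable.

Urn II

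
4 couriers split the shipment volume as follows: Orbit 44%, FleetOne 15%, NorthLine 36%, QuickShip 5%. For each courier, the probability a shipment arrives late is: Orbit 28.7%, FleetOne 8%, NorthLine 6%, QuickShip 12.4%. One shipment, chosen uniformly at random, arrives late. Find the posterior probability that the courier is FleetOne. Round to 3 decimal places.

Unnormalized posteriors (prior × likelihood):
  Orbit: 0.44 × 0.287 = 0.12628
  FleetOne: 0.15 × 0.08 = 0.012
  NorthLine: 0.36 × 0.06 = 0.0216
  QuickShip: 0.05 × 0.124 = 0.0062
Sum = 0.16608.
P(FleetOne | evidence) = 0.012 / 0.16608 ≈ 0.072.

0.072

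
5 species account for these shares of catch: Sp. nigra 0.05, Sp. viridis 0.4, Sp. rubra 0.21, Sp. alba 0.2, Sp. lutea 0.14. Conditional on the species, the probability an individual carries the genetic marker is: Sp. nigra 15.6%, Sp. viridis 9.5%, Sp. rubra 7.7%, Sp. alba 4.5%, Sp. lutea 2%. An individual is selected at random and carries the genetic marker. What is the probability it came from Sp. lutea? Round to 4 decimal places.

0.0380

Compute prior × likelihood for every hypothesis:
  Sp. nigra: 0.05 × 0.156 = 0.0078
  Sp. viridis: 0.4 × 0.095 = 0.038
  Sp. rubra: 0.21 × 0.077 = 0.01617
  Sp. alba: 0.2 × 0.045 = 0.009
  Sp. lutea: 0.14 × 0.02 = 0.0028
Sum = 0.07377.
P(Sp. lutea | evidence) = 0.0028 / 0.07377 ≈ 0.0380.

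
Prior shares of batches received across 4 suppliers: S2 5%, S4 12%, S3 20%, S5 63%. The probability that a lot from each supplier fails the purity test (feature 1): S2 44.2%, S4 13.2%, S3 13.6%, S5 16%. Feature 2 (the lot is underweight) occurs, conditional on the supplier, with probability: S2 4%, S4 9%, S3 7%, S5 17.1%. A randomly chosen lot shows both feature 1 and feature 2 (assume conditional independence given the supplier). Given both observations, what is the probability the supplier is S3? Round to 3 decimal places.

0.089

Unnormalized posteriors (prior × likelihood):
  S2: 0.05 × 0.442 × 0.04 = 0.000884
  S4: 0.12 × 0.132 × 0.09 = 0.0014256
  S3: 0.2 × 0.136 × 0.07 = 0.001904
  S5: 0.63 × 0.16 × 0.171 = 0.0172368
Total = 0.0214504.
P(S3 | evidence) = 0.001904 / 0.0214504 ≈ 0.089.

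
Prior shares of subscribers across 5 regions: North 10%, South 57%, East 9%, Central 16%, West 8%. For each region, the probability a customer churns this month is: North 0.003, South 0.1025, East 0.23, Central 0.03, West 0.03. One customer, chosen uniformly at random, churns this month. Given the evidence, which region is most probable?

South

Prior × likelihood for each hypothesis:
  North: 0.1 × 0.003 = 0.0003
  South: 0.57 × 0.1025 = 0.058425
  East: 0.09 × 0.23 = 0.0207
  Central: 0.16 × 0.03 = 0.0048
  West: 0.08 × 0.03 = 0.0024
Total = 0.086625.
Largest term belongs to South, so South is most probable.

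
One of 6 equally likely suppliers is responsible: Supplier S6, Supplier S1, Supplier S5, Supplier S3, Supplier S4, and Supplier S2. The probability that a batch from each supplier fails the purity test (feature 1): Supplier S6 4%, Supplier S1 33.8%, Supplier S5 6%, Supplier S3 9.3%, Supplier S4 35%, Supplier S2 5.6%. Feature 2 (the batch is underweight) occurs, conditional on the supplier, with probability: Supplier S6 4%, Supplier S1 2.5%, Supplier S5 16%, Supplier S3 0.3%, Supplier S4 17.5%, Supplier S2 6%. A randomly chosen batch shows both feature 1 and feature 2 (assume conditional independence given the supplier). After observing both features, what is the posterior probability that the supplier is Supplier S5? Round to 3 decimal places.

0.114

Since the prior is uniform, the posterior is proportional to the likelihood:
  Supplier S6: 0.04 × 0.04 = 0.0016
  Supplier S1: 0.338 × 0.025 = 0.00845
  Supplier S5: 0.06 × 0.16 = 0.0096
  Supplier S3: 0.093 × 0.003 = 0.000279
  Supplier S4: 0.35 × 0.175 = 0.06125
  Supplier S2: 0.056 × 0.06 = 0.00336
Normalizing constant = 0.084539.
P(Supplier S5 | evidence) = 0.0096 / 0.084539 ≈ 0.114.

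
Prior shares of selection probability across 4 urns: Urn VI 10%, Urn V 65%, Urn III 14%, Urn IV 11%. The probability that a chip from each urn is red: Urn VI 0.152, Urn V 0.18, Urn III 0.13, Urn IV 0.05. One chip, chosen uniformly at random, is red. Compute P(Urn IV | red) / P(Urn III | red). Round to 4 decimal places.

Compute prior × likelihood for every hypothesis:
  Urn VI: 0.1 × 0.152 = 0.0152
  Urn V: 0.65 × 0.18 = 0.117
  Urn III: 0.14 × 0.13 = 0.0182
  Urn IV: 0.11 × 0.05 = 0.0055
Total = 0.1559.
The ratio is 0.0055 / 0.0182 (the normalizer cancels) = 0.3022.

0.3022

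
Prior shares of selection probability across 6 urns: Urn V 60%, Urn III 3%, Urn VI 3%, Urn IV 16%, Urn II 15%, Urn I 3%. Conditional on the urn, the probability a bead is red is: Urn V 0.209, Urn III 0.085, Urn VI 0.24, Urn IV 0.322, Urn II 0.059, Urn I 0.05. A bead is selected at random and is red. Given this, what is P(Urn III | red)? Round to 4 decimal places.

0.0129

Prior × likelihood for each hypothesis:
  Urn V: 0.6 × 0.209 = 0.1254
  Urn III: 0.03 × 0.085 = 0.00255
  Urn VI: 0.03 × 0.24 = 0.0072
  Urn IV: 0.16 × 0.322 = 0.05152
  Urn II: 0.15 × 0.059 = 0.00885
  Urn I: 0.03 × 0.05 = 0.0015
Normalizing constant = 0.19702.
P(Urn III | evidence) = 0.00255 / 0.19702 ≈ 0.0129.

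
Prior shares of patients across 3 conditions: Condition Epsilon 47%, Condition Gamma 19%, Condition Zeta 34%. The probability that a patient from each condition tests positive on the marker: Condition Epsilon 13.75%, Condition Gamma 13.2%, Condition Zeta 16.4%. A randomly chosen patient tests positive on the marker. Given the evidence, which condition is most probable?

Condition Epsilon

By Bayes' rule, posterior ∝ prior × likelihood:
  Condition Epsilon: 0.47 × 0.1375 = 0.064625
  Condition Gamma: 0.19 × 0.132 = 0.02508
  Condition Zeta: 0.34 × 0.164 = 0.05576
Normalizing constant = 0.145465.
Largest term belongs to Condition Epsilon, so Condition Epsilon is most probable.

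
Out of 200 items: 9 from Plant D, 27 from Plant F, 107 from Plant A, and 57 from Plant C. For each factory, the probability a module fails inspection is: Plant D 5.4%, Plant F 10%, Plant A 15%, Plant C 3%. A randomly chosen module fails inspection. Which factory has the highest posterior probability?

Plant A

Unnormalized posteriors (prior × likelihood):
  Plant D: 0.045 × 0.054 = 0.00243
  Plant F: 0.135 × 0.1 = 0.0135
  Plant A: 0.535 × 0.15 = 0.08025
  Plant C: 0.285 × 0.03 = 0.00855
Total = 0.10473.
Largest term belongs to Plant A, so Plant A is most probable.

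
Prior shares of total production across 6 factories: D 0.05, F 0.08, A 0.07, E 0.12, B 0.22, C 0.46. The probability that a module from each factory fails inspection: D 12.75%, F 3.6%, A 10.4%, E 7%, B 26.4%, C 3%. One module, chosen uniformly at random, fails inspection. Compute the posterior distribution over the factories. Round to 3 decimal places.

Unnormalized posteriors (prior × likelihood):
  D: 0.05 × 0.1275 = 0.006375
  F: 0.08 × 0.036 = 0.00288
  A: 0.07 × 0.104 = 0.00728
  E: 0.12 × 0.07 = 0.0084
  B: 0.22 × 0.264 = 0.05808
  C: 0.46 × 0.03 = 0.0138
Sum = 0.096815.
P(D | nonconforming) = 0.006375/0.096815 ≈ 0.066
P(F | nonconforming) = 0.00288/0.096815 ≈ 0.030
P(A | nonconforming) = 0.00728/0.096815 ≈ 0.075
P(E | nonconforming) = 0.0084/0.096815 ≈ 0.087
P(B | nonconforming) = 0.05808/0.096815 ≈ 0.600
P(C | nonconforming) = 0.0138/0.096815 ≈ 0.143

D 0.066, F 0.030, A 0.075, E 0.087, B 0.600, C 0.143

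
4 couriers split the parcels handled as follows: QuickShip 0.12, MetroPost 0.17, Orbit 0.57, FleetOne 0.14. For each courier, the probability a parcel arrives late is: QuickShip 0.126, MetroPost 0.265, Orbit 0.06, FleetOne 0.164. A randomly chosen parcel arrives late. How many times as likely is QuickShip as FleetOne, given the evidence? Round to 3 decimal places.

Compute prior × likelihood for every hypothesis:
  QuickShip: 0.12 × 0.126 = 0.01512
  MetroPost: 0.17 × 0.265 = 0.04505
  Orbit: 0.57 × 0.06 = 0.0342
  FleetOne: 0.14 × 0.164 = 0.02296
Total = 0.11733.
The ratio is 0.01512 / 0.02296 (the normalizer cancels) = 0.659.

0.659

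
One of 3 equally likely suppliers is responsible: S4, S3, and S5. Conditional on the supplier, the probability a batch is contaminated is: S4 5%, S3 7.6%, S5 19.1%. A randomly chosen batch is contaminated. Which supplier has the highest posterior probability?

S5

With a uniform prior (1/3 each), posterior ∝ likelihood:
  S4: 0.05
  S3: 0.076
  S5: 0.191
Normalizing constant = 0.317.
Largest term belongs to S5, so S5 is most probable.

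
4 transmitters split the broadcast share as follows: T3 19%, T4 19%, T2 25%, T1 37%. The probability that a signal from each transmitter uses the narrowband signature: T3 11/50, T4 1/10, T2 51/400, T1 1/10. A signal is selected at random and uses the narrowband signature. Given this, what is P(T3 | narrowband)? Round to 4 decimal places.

0.3223

By Bayes' rule, posterior ∝ prior × likelihood:
  T3: 0.19 × 0.22 = 0.0418
  T4: 0.19 × 0.1 = 0.019
  T2: 0.25 × 0.1275 = 0.031875
  T1: 0.37 × 0.1 = 0.037
Total = 0.129675.
P(T3 | evidence) = 0.0418 / 0.129675 ≈ 0.3223.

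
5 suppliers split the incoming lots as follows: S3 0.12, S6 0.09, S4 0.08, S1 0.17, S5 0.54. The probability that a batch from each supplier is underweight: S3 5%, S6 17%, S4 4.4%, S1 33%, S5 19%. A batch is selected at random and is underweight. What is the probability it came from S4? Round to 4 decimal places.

Compute prior × likelihood for every hypothesis:
  S3: 0.12 × 0.05 = 0.006
  S6: 0.09 × 0.17 = 0.0153
  S4: 0.08 × 0.044 = 0.00352
  S1: 0.17 × 0.33 = 0.0561
  S5: 0.54 × 0.19 = 0.1026
Sum = 0.18352.
P(S4 | evidence) = 0.00352 / 0.18352 ≈ 0.0192.

0.0192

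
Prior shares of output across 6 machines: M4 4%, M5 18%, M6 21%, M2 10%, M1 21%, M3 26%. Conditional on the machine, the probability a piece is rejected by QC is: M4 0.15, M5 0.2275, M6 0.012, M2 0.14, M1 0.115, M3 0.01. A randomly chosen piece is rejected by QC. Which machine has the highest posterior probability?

Unnormalized posteriors (prior × likelihood):
  M4: 0.04 × 0.15 = 0.006
  M5: 0.18 × 0.2275 = 0.04095
  M6: 0.21 × 0.012 = 0.00252
  M2: 0.1 × 0.14 = 0.014
  M1: 0.21 × 0.115 = 0.02415
  M3: 0.26 × 0.01 = 0.0026
Normalizing constant = 0.09022.
Largest term belongs to M5, so M5 is most probable.

M5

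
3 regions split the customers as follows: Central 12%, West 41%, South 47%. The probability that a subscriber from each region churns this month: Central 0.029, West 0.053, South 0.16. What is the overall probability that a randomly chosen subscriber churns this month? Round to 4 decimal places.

0.1004

Compute prior × likelihood for every hypothesis:
  Central: 0.12 × 0.029 = 0.00348
  West: 0.41 × 0.053 = 0.02173
  South: 0.47 × 0.16 = 0.0752
P(churn) = 0.00348 + 0.02173 + 0.0752 = 0.10041 → 0.1004.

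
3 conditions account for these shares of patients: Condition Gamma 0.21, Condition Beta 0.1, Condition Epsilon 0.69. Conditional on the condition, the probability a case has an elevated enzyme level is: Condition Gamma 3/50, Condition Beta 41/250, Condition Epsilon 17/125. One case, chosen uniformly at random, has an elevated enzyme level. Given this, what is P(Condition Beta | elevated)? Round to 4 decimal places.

0.1335

Unnormalized posteriors (prior × likelihood):
  Condition Gamma: 0.21 × 0.06 = 0.0126
  Condition Beta: 0.1 × 0.164 = 0.0164
  Condition Epsilon: 0.69 × 0.136 = 0.09384
Total = 0.12284.
P(Condition Beta | evidence) = 0.0164 / 0.12284 ≈ 0.1335.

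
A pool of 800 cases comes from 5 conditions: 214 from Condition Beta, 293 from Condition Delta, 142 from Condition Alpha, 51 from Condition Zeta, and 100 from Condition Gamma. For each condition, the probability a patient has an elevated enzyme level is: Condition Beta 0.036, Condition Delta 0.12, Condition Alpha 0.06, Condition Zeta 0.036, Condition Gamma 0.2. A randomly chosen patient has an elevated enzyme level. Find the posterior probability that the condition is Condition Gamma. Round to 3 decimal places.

0.273

Prior × likelihood for each hypothesis:
  Condition Beta: 0.2675 × 0.036 = 0.00963
  Condition Delta: 0.36625 × 0.12 = 0.04395
  Condition Alpha: 0.1775 × 0.06 = 0.01065
  Condition Zeta: 0.06375 × 0.036 = 0.002295
  Condition Gamma: 0.125 × 0.2 = 0.025
Normalizing constant = 0.091525.
P(Condition Gamma | evidence) = 0.025 / 0.091525 ≈ 0.273.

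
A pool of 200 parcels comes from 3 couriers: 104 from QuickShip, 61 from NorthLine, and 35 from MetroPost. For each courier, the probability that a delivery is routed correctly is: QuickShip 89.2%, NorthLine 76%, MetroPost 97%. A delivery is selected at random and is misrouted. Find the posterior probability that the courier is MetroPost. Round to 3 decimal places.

0.039

Taking complements, P(misrouted | each) = QuickShip 0.108, NorthLine 0.24, MetroPost 0.03.
Compute prior × likelihood for every hypothesis:
  QuickShip: 0.52 × 0.108 = 0.05616
  NorthLine: 0.305 × 0.24 = 0.0732
  MetroPost: 0.175 × 0.03 = 0.00525
Total = 0.13461.
P(MetroPost | evidence) = 0.00525 / 0.13461 ≈ 0.039.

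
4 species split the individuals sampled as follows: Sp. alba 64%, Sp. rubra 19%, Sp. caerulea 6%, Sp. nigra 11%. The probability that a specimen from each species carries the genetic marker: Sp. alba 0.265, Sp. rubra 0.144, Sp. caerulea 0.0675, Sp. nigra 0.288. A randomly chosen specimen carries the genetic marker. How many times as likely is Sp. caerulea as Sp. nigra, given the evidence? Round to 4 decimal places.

Unnormalized posteriors (prior × likelihood):
  Sp. alba: 0.64 × 0.265 = 0.1696
  Sp. rubra: 0.19 × 0.144 = 0.02736
  Sp. caerulea: 0.06 × 0.0675 = 0.00405
  Sp. nigra: 0.11 × 0.288 = 0.03168
Normalizing constant = 0.23269.
The ratio is 0.00405 / 0.03168 (the normalizer cancels) = 0.1278.

0.1278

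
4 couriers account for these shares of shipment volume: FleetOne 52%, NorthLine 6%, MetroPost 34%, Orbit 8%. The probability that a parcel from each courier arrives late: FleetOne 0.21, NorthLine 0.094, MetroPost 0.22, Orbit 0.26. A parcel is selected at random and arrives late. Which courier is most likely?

Prior × likelihood for each hypothesis:
  FleetOne: 0.52 × 0.21 = 0.1092
  NorthLine: 0.06 × 0.094 = 0.00564
  MetroPost: 0.34 × 0.22 = 0.0748
  Orbit: 0.08 × 0.26 = 0.0208
Total = 0.21044.
Largest term belongs to FleetOne, so FleetOne is most probable.

FleetOne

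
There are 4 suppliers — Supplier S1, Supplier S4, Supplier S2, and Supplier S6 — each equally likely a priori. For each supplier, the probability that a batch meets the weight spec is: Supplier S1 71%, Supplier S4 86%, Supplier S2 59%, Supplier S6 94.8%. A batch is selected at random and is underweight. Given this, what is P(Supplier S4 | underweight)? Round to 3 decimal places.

Taking complements, P(underweight | each) = Supplier S1 0.29, Supplier S4 0.14, Supplier S2 0.41, Supplier S6 0.052.
With a uniform prior (1/4 each), posterior ∝ likelihood:
  Supplier S1: 0.29
  Supplier S4: 0.14
  Supplier S2: 0.41
  Supplier S6: 0.052
Total = 0.892.
P(Supplier S4 | evidence) = 0.14 / 0.892 ≈ 0.157.

0.157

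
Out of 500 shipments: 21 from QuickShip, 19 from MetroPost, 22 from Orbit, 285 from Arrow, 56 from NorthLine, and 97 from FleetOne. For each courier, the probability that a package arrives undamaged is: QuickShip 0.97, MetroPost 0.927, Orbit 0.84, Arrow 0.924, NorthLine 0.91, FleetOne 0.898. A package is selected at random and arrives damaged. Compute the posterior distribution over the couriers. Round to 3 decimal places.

Taking complements, P(damaged | each) = QuickShip 0.03, MetroPost 0.073, Orbit 0.16, Arrow 0.076, NorthLine 0.09, FleetOne 0.102.
By Bayes' rule, posterior ∝ prior × likelihood:
  QuickShip: 0.042 × 0.03 = 0.00126
  MetroPost: 0.038 × 0.073 = 0.002774
  Orbit: 0.044 × 0.16 = 0.00704
  Arrow: 0.57 × 0.076 = 0.04332
  NorthLine: 0.112 × 0.09 = 0.01008
  FleetOne: 0.194 × 0.102 = 0.019788
Total = 0.084262.
P(QuickShip | damaged) = 0.00126/0.084262 ≈ 0.015
P(MetroPost | damaged) = 0.002774/0.084262 ≈ 0.033
P(Orbit | damaged) = 0.00704/0.084262 ≈ 0.084
P(Arrow | damaged) = 0.04332/0.084262 ≈ 0.514
P(NorthLine | damaged) = 0.01008/0.084262 ≈ 0.120
P(FleetOne | damaged) = 0.019788/0.084262 ≈ 0.235

QuickShip 0.015, MetroPost 0.033, Orbit 0.084, Arrow 0.514, NorthLine 0.120, FleetOne 0.235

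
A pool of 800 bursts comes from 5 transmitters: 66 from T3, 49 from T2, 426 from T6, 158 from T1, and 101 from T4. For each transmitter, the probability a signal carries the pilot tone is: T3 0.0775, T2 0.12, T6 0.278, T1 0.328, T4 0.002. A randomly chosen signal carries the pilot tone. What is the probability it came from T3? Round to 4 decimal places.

Prior × likelihood for each hypothesis:
  T3: 0.0825 × 0.0775 = 0.00639375
  T2: 0.06125 × 0.12 = 0.00735
  T6: 0.5325 × 0.278 = 0.148035
  T1: 0.1975 × 0.328 = 0.06478
  T4: 0.12625 × 0.002 = 0.0002525
Normalizing constant = 0.22681125.
P(T3 | evidence) = 0.00639375 / 0.22681125 ≈ 0.0282.

0.0282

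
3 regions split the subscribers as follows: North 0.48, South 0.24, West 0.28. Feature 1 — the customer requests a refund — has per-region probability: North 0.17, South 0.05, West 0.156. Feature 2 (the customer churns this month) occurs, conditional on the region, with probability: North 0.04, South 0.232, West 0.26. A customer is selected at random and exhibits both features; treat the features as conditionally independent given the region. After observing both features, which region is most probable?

West

Compute prior × likelihood for every hypothesis:
  North: 0.48 × 0.17 × 0.04 = 0.003264
  South: 0.24 × 0.05 × 0.232 = 0.002784
  West: 0.28 × 0.156 × 0.26 = 0.0113568
Sum = 0.0174048.
Largest term belongs to West, so West is most probable.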